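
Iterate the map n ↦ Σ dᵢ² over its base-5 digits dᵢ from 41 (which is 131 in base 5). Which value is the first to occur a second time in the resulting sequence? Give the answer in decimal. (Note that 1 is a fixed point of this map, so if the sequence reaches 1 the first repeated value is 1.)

1

41 = (1,3,1)_5 → 11
11 = (2,1)_5 → 5
5 = (1,0)_5 → 1  — reached the fixed point 1.
1 → 1, so 1 is the first repeated value.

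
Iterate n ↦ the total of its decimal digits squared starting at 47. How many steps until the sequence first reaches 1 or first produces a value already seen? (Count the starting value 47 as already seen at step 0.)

47 → 4² + 7² = 16 + 49 = 65
65 → 6² + 5² = 36 + 25 = 61
61 → 6² + 1² = 36 + 1 = 37
37 → 3² + 7² = 9 + 49 = 58
58 → 5² + 8² = 25 + 64 = 89
89 → 8² + 9² = 64 + 81 = 145
145 → 1² + 4² + 5² = 1 + 16 + 25 = 42
42 → 4² + 2² = 16 + 4 = 20
20 → 2² + 0² = 4 + 0 = 4
4 → 4² = 16
16 → 1² + 6² = 1 + 36 = 37  — 37 repeats.
That took 11 steps.

11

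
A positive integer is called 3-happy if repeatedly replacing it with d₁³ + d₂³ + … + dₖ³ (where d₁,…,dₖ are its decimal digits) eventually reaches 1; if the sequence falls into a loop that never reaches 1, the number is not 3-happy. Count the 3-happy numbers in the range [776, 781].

776: 776 → 902 → 737 → 713 → 371 → 371  — not 3-happy
777: 777 → 1029 → 738 → 882 → 1032 → 36 → 243 → 99 → 1458 → 702 → 351 → 153 → 153  — not 3-happy
778: 778 → 1198 → 1243 → 100 → 1  — 3-happy
779: 779 → 1415 → 191 → 731 → 371 → 371  — not 3-happy
780: 780 → 855 → 762 → 567 → 684 → 792 → 1080 → 513 → 153 → 153  — not 3-happy
781: 781 → 856 → 853 → 664 → 496 → 1009 → 730 → 370 → 370  — not 3-happy
3-happy: 778

1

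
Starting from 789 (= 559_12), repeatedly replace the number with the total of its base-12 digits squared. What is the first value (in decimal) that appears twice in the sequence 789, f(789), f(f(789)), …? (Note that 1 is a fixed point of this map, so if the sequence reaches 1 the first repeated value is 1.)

789 = (5,5,9)_12 → 5² + 5² + 9² = 25 + 25 + 81 = 131
131 = (10,11)_12 → 10² + 11² = 100 + 121 = 221
221 = (1,6,5)_12 → 1² + 6² + 5² = 1 + 36 + 25 = 62
62 = (5,2)_12 → 5² + 2² = 25 + 4 = 29
29 = (2,5)_12 → 2² + 5² = 4 + 25 = 29  — 29 already appeared earlier.

29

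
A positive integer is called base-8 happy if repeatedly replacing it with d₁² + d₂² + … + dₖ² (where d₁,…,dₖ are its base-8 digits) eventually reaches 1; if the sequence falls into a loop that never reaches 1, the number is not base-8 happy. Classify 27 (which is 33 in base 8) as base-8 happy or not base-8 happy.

base-8 happy

27 = (3,3)_8 → 3² + 3² = 18
18 = (2,2)_8 → 2² + 2² = 8
8 = (1,0)_8 → 1² + 0² = 1  — reached 1.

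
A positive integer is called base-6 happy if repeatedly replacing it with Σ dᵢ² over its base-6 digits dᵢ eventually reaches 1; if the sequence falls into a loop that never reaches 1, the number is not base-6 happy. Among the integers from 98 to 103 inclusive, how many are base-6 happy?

1

98: 98 → 24 → 16 → 20 → 13 → 5 → 25 → 17 → 29 → 41 → 26 → 20  — not base-6 happy
99: 99 → 29 → 41 → 26 → 20 → 13 → 5 → 25 → 17 → 29  — not base-6 happy
100: 100 → 36 → 1  — base-6 happy
101: 101 → 45 → 11 → 26 → 20 → 13 → 5 → 25 → 17 → 29 → 41 → 26  — not base-6 happy
102: 102 → 29 → 41 → 26 → 20 → 13 → 5 → 25 → 17 → 29  — not base-6 happy
103: 103 → 30 → 25 → 17 → 29 → 41 → 26 → 20 → 13 → 5 → 25  — not base-6 happy
base-6 happy: 100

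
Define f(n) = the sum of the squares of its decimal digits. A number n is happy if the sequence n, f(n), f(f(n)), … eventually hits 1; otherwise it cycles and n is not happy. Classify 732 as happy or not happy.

732 → 7² + 3² + 2² = 62
62 → 6² + 2² = 40
40 → 4² + 0² = 16
16 → 1² + 6² = 37
37 → 3² + 7² = 58
58 → 5² + 8² = 89
89 → 8² + 9² = 145
145 → 1² + 4² + 5² = 42
42 → 4² + 2² = 20
20 → 2² + 0² = 4
4 → 4² = 16  — 16 already seen; the sequence cycles without reaching 1.

not happy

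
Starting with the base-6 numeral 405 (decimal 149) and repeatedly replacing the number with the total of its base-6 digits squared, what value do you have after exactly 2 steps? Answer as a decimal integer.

149 = (4,0,5)_6 → 4² + 0² + 5² = 41
41 = (1,0,5)_6 → 1² + 0² + 5² = 26

26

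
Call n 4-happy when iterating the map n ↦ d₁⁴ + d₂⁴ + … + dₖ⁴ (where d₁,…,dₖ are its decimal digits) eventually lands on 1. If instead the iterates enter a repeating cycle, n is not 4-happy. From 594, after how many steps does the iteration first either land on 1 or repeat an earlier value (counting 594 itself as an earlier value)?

594 → 7442
7442 → 2929
2929 → 13154
13154 → 964
964 → 8113
8113 → 4179
4179 → 9219
9219 → 13139
13139 → 6725
6725 → 4338
4338 → 4514
4514 → 1138
1138 → 4179  — 4179 repeats.
That took 13 steps.

13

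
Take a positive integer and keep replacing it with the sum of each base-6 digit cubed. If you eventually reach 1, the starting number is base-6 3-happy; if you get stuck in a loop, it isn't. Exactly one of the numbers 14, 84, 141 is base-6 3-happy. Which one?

14: 14 → 16 → 72 → 8 → 9 → 28 → 128 → 62 → 73 → 9  — repeats 9 (not base-6 3-happy)
84: 84 → 16 → 72 → 8 → 9 → 28 → 128 → 62 → 73 → 9  — repeats 9 (not base-6 3-happy)
141: 141 → 179 → 314 → 81 → 36 → 1  — reaches 1 (base-6 3-happy)

141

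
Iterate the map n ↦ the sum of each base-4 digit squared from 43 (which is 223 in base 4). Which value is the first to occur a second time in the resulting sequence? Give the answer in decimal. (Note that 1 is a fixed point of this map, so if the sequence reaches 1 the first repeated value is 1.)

43 = (2,2,3)_4 → 2² + 2² + 3² = 4 + 4 + 9 = 17
17 = (1,0,1)_4 → 1² + 0² + 1² = 1 + 0 + 1 = 2
2 = (2)_4 → 2² = 4
4 = (1,0)_4 → 1² + 0² = 1 + 0 = 1  — reached the fixed point 1.
1 → 1, so 1 is the first repeated value.

1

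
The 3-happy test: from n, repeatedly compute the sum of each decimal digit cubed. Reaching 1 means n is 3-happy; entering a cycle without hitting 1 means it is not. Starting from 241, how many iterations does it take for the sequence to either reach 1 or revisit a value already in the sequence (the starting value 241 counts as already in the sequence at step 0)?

241 → 2³ + 4³ + 1³ = 8 + 64 + 1 = 73
73 → 7³ + 3³ = 343 + 27 = 370
370 → 3³ + 7³ + 0³ = 27 + 343 + 0 = 370  — 370 repeats.
That took 3 steps.

3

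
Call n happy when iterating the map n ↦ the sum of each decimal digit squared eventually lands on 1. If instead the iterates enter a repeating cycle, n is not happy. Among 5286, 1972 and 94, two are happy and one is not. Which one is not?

5286: 5286 → 129 → 86 → 100 → 1  — reaches 1 (happy)
1972: 1972 → 135 → 35 → 34 → 25 → 29 → 85 → 89 → 145 → 42 → 20 → 4 → 16 → 37 → 58 → 89  — repeats 89 (not happy)
94: 94 → 97 → 130 → 10 → 1  — reaches 1 (happy)

1972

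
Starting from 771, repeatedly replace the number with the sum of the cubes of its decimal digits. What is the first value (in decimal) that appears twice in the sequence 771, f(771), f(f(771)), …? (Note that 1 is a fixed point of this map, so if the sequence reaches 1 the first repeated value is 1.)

153

771 → 7³ + 7³ + 1³ = 687
687 → 6³ + 8³ + 7³ = 1071
1071 → 1³ + 0³ + 7³ + 1³ = 345
345 → 3³ + 4³ + 5³ = 216
216 → 2³ + 1³ + 6³ = 225
225 → 2³ + 2³ + 5³ = 141
141 → 1³ + 4³ + 1³ = 66
66 → 6³ + 6³ = 432
432 → 4³ + 3³ + 2³ = 99
99 → 9³ + 9³ = 1458
1458 → 1³ + 4³ + 5³ + 8³ = 702
702 → 7³ + 0³ + 2³ = 351
351 → 3³ + 5³ + 1³ = 153
153 → 1³ + 5³ + 3³ = 153  — 153 already appeared earlier.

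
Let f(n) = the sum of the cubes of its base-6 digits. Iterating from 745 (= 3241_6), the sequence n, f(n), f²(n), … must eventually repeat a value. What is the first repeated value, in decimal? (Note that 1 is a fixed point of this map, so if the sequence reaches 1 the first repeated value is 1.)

745 = (3,2,4,1)_6 → 3³ + 2³ + 4³ + 1³ = 27 + 8 + 64 + 1 = 100
100 = (2,4,4)_6 → 2³ + 4³ + 4³ = 8 + 64 + 64 = 136
136 = (3,4,4)_6 → 3³ + 4³ + 4³ = 27 + 64 + 64 = 155
155 = (4,1,5)_6 → 4³ + 1³ + 5³ = 64 + 1 + 125 = 190
190 = (5,1,4)_6 → 5³ + 1³ + 4³ = 125 + 1 + 64 = 190  — 190 already appeared earlier.

190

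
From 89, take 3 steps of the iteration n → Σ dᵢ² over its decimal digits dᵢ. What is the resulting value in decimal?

89 → 8² + 9² = 64 + 81 = 145
145 → 1² + 4² + 5² = 1 + 16 + 25 = 42
42 → 4² + 2² = 16 + 4 = 20

20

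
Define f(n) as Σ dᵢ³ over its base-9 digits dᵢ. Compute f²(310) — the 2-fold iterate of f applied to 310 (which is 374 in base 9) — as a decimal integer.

160

310 = (3,7,4)_9 → 3³ + 7³ + 4³ = 27 + 343 + 64 = 434
434 = (5,3,2)_9 → 5³ + 3³ + 2³ = 125 + 27 + 8 = 160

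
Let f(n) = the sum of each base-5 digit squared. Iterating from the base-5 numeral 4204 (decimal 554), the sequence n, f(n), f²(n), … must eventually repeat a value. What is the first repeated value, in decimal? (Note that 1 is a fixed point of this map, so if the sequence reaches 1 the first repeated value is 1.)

554 = (4,2,0,4)_5 → 36
36 = (1,2,1)_5 → 6
6 = (1,1)_5 → 2
2 = (2)_5 → 4
4 = (4)_5 → 16
16 = (3,1)_5 → 10
10 = (2,0)_5 → 4  — 4 already appeared earlier.

4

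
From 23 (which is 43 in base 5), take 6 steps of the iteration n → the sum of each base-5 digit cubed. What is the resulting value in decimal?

9

23 = (4,3)_5 → 4³ + 3³ = 91
91 = (3,3,1)_5 → 3³ + 3³ + 1³ = 55
55 = (2,1,0)_5 → 2³ + 1³ + 0³ = 9
9 = (1,4)_5 → 1³ + 4³ = 65
65 = (2,3,0)_5 → 2³ + 3³ + 0³ = 35
35 = (1,2,0)_5 → 1³ + 2³ + 0³ = 9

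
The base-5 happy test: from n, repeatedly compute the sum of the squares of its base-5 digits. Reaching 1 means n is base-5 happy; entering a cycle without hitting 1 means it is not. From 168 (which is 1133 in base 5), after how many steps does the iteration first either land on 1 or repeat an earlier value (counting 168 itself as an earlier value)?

5

168 = (1,1,3,3)_5 → 1² + 1² + 3² + 3² = 1 + 1 + 9 + 9 = 20
20 = (4,0)_5 → 4² + 0² = 16 + 0 = 16
16 = (3,1)_5 → 3² + 1² = 9 + 1 = 10
10 = (2,0)_5 → 2² + 0² = 4 + 0 = 4
4 = (4)_5 → 4² = 16  — 16 repeats.
That took 5 steps.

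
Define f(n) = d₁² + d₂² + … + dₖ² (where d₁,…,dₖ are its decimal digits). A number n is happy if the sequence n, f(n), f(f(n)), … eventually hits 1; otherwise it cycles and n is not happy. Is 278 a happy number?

not happy

278 → 2² + 7² + 8² = 4 + 49 + 64 = 117
117 → 1² + 1² + 7² = 1 + 1 + 49 = 51
51 → 5² + 1² = 25 + 1 = 26
26 → 2² + 6² = 4 + 36 = 40
40 → 4² + 0² = 16 + 0 = 16
16 → 1² + 6² = 1 + 36 = 37
37 → 3² + 7² = 9 + 49 = 58
58 → 5² + 8² = 25 + 64 = 89
89 → 8² + 9² = 64 + 81 = 145
145 → 1² + 4² + 5² = 1 + 16 + 25 = 42
42 → 4² + 2² = 16 + 4 = 20
20 → 2² + 0² = 4 + 0 = 4
4 → 4² = 16  — 16 already seen; the sequence cycles without reaching 1.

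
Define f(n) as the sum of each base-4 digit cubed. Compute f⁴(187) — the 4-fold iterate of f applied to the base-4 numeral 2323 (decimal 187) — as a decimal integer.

1

187 = (2,3,2,3)_4 → 70
70 = (1,0,1,2)_4 → 10
10 = (2,2)_4 → 16
16 = (1,0,0)_4 → 1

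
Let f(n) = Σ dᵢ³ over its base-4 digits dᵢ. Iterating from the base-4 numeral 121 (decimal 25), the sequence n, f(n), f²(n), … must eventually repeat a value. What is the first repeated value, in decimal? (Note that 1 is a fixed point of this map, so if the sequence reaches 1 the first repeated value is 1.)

25 = (1,2,1)_4 → 1³ + 2³ + 1³ = 10
10 = (2,2)_4 → 2³ + 2³ = 16
16 = (1,0,0)_4 → 1³ + 0³ + 0³ = 1  — reached the fixed point 1.
1 → 1, so 1 is the first repeated value.

1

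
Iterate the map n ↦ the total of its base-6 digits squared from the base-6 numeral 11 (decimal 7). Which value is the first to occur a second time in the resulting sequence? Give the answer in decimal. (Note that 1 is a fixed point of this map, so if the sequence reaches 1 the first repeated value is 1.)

20

7 = (1,1)_6 → 2
2 = (2)_6 → 4
4 = (4)_6 → 16
16 = (2,4)_6 → 20
20 = (3,2)_6 → 13
13 = (2,1)_6 → 5
5 = (5)_6 → 25
25 = (4,1)_6 → 17
17 = (2,5)_6 → 29
29 = (4,5)_6 → 41
41 = (1,0,5)_6 → 26
26 = (4,2)_6 → 20  — 20 already appeared earlier.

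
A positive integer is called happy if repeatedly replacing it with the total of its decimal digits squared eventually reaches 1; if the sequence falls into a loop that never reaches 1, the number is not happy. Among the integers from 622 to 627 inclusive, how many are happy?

2

622: 622 → 44 → 32 → 13 → 10 → 1  (reaches 1)
623: 623 → 49 → 97 → 130 → 10 → 1  (reaches 1)
624: 624 → 56 → 61 → 37 → 58 → 89 → 145 → 42 → 20 → 4 → 16 → 37  (repeats 37)
625: 625 → 65 → 61 → 37 → 58 → 89 → 145 → 42 → 20 → 4 → 16 → 37  (repeats 37)
626: 626 → 76 → 85 → 89 → 145 → 42 → 20 → 4 → 16 → 37 → 58 → 89  (repeats 89)
627: 627 → 89 → 145 → 42 → 20 → 4 → 16 → 37 → 58 → 89  (repeats 89)
happy: 622, 623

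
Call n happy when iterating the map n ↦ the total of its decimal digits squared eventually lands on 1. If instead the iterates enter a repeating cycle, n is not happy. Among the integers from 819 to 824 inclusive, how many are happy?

1

819: 819 → 146 → 53 → 34 → 25 → 29 → 85 → 89 → 145 → 42 → 20 → 4 → 16 → 37 → 58 → 89  (repeats 89)
820: 820 → 68 → 100 → 1  (reaches 1)
821: 821 → 69 → 117 → 51 → 26 → 40 → 16 → 37 → 58 → 89 → 145 → 42 → 20 → 4 → 16  (repeats 16)
822: 822 → 72 → 53 → 34 → 25 → 29 → 85 → 89 → 145 → 42 → 20 → 4 → 16 → 37 → 58 → 89  (repeats 89)
823: 823 → 77 → 98 → 145 → 42 → 20 → 4 → 16 → 37 → 58 → 89 → 145  (repeats 145)
824: 824 → 84 → 80 → 64 → 52 → 29 → 85 → 89 → 145 → 42 → 20 → 4 → 16 → 37 → 58 → 89  (repeats 89)
happy: 820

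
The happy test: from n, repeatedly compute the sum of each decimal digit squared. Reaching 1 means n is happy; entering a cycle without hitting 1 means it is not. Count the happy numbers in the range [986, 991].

1

986: 986 → 181 → 66 → 72 → 53 → 34 → 25 → 29 → 85 → 89 → 145 → 42 → 20 → 4 → 16 → 37 → 58 → 89  (repeats 89)
987: 987 → 194 → 98 → 145 → 42 → 20 → 4 → 16 → 37 → 58 → 89 → 145  (repeats 145)
988: 988 → 209 → 85 → 89 → 145 → 42 → 20 → 4 → 16 → 37 → 58 → 89  (repeats 89)
989: 989 → 226 → 44 → 32 → 13 → 10 → 1  (reaches 1)
990: 990 → 162 → 41 → 17 → 50 → 25 → 29 → 85 → 89 → 145 → 42 → 20 → 4 → 16 → 37 → 58 → 89  (repeats 89)
991: 991 → 163 → 46 → 52 → 29 → 85 → 89 → 145 → 42 → 20 → 4 → 16 → 37 → 58 → 89  (repeats 89)
happy: 989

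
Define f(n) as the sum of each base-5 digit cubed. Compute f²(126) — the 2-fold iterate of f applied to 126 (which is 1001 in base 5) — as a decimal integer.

126 = (1,0,0,1)_5 → 1³ + 0³ + 0³ + 1³ = 1 + 0 + 0 + 1 = 2
2 = (2)_5 → 2³ = 8

8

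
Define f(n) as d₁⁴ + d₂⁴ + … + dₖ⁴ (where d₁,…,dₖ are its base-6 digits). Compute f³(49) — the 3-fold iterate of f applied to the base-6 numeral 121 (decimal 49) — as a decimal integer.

49 = (1,2,1)_6 → 1⁴ + 2⁴ + 1⁴ = 1 + 16 + 1 = 18
18 = (3,0)_6 → 3⁴ + 0⁴ = 81 + 0 = 81
81 = (2,1,3)_6 → 2⁴ + 1⁴ + 3⁴ = 16 + 1 + 81 = 98

98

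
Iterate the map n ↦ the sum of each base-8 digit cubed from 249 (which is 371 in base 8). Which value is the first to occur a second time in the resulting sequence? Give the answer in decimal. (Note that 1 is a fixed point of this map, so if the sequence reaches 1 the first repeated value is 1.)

249 = (3,7,1)_8 → 3³ + 7³ + 1³ = 371
371 = (5,6,3)_8 → 5³ + 6³ + 3³ = 368
368 = (5,6,0)_8 → 5³ + 6³ + 0³ = 341
341 = (5,2,5)_8 → 5³ + 2³ + 5³ = 258
258 = (4,0,2)_8 → 4³ + 0³ + 2³ = 72
72 = (1,1,0)_8 → 1³ + 1³ + 0³ = 2
2 = (2)_8 → 2³ = 8
8 = (1,0)_8 → 1³ + 0³ = 1  — reached the fixed point 1.
1 → 1, so 1 is the first repeated value.

1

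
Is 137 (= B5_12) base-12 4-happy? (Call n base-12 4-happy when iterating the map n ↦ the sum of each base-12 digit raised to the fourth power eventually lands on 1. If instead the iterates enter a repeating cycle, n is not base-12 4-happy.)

not base-12 4-happy

137 = (11,5)_12 → 11⁴ + 5⁴ = 14641 + 625 = 15266
15266 = (8,10,0,2)_12 → 8⁴ + 10⁴ + 0⁴ + 2⁴ = 4096 + 10000 + 0 + 16 = 14112
14112 = (8,2,0,0)_12 → 8⁴ + 2⁴ + 0⁴ + 0⁴ = 4096 + 16 + 0 + 0 = 4112
4112 = (2,4,6,8)_12 → 2⁴ + 4⁴ + 6⁴ + 8⁴ = 16 + 256 + 1296 + 4096 = 5664
5664 = (3,3,4,0)_12 → 3⁴ + 3⁴ + 4⁴ + 0⁴ = 81 + 81 + 256 + 0 = 418
418 = (2,10,10)_12 → 2⁴ + 10⁴ + 10⁴ = 16 + 10000 + 10000 = 20016
20016 = (11,7,0,0)_12 → 11⁴ + 7⁴ + 0⁴ + 0⁴ = 14641 + 2401 + 0 + 0 = 17042
17042 = (9,10,4,2)_12 → 9⁴ + 10⁴ + 4⁴ + 2⁴ = 6561 + 10000 + 256 + 16 = 16833
16833 = (9,8,10,9)_12 → 9⁴ + 8⁴ + 10⁴ + 9⁴ = 6561 + 4096 + 10000 + 6561 = 27218
27218 = (1,3,9,0,2)_12 → 1⁴ + 3⁴ + 9⁴ + 0⁴ + 2⁴ = 1 + 81 + 6561 + 0 + 16 = 6659
6659 = (3,10,2,11)_12 → 3⁴ + 10⁴ + 2⁴ + 11⁴ = 81 + 10000 + 16 + 14641 = 24738
24738 = (1,2,3,9,6)_12 → 1⁴ + 2⁴ + 3⁴ + 9⁴ + 6⁴ = 1 + 16 + 81 + 6561 + 1296 = 7955
7955 = (4,7,2,11)_12 → 4⁴ + 7⁴ + 2⁴ + 11⁴ = 256 + 2401 + 16 + 14641 = 17314
17314 = (10,0,2,10)_12 → 10⁴ + 0⁴ + 2⁴ + 10⁴ = 10000 + 0 + 16 + 10000 = 20016  — 20016 already seen; the sequence cycles without reaching 1.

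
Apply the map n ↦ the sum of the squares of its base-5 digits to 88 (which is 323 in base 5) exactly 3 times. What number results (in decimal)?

88 = (3,2,3)_5 → 3² + 2² + 3² = 22
22 = (4,2)_5 → 4² + 2² = 20
20 = (4,0)_5 → 4² + 0² = 16

16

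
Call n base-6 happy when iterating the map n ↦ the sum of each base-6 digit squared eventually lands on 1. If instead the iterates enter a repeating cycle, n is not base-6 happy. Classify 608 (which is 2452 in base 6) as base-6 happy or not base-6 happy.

base-6 happy

608 = (2,4,5,2)_6 → 49
49 = (1,2,1)_6 → 6
6 = (1,0)_6 → 1  — reached 1.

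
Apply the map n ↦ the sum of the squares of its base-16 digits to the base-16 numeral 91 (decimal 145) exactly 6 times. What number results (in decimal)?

145 = (9,1)_16 → 82
82 = (5,2)_16 → 29
29 = (1,13)_16 → 170
170 = (10,10)_16 → 200
200 = (12,8)_16 → 208
208 = (13,0)_16 → 169

169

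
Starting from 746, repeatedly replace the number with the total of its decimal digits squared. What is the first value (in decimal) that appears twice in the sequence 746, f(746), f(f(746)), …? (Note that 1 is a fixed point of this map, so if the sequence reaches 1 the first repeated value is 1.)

746 → 7² + 4² + 6² = 101
101 → 1² + 0² + 1² = 2
2 → 2² = 4
4 → 4² = 16
16 → 1² + 6² = 37
37 → 3² + 7² = 58
58 → 5² + 8² = 89
89 → 8² + 9² = 145
145 → 1² + 4² + 5² = 42
42 → 4² + 2² = 20
20 → 2² + 0² = 4  — 4 already appeared earlier.

4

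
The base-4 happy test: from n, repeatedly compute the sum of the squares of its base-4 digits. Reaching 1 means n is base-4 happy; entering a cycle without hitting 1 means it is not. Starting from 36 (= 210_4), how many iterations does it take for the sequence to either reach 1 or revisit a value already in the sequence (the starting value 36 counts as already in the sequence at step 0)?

4

36 = (2,1,0)_4 → 2² + 1² + 0² = 4 + 1 + 0 = 5
5 = (1,1)_4 → 1² + 1² = 1 + 1 = 2
2 = (2)_4 → 2² = 4
4 = (1,0)_4 → 1² + 0² = 1 + 0 = 1  — reached 1.
That took 4 steps.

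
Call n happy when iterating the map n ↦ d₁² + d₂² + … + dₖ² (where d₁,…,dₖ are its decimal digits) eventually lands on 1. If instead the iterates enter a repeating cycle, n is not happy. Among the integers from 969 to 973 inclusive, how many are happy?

969: 969 → 198 → 146 → 53 → 34 → 25 → 29 → 85 → 89 → 145 → 42 → 20 → 4 → 16 → 37 → 58 → 89  — not happy
970: 970 → 130 → 10 → 1  — happy
971: 971 → 131 → 11 → 2 → 4 → 16 → 37 → 58 → 89 → 145 → 42 → 20 → 4  — not happy
972: 972 → 134 → 26 → 40 → 16 → 37 → 58 → 89 → 145 → 42 → 20 → 4 → 16  — not happy
973: 973 → 139 → 91 → 82 → 68 → 100 → 1  — happy
happy: 970, 973

2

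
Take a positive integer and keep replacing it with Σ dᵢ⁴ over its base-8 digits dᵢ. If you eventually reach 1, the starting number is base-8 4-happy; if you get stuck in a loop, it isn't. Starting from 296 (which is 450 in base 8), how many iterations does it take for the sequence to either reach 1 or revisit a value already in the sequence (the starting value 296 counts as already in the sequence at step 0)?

9

296 = (4,5,0)_8 → 881
881 = (1,5,6,1)_8 → 1923
1923 = (3,6,0,3)_8 → 1458
1458 = (2,6,6,2)_8 → 2624
2624 = (5,1,0,0)_8 → 626
626 = (1,1,6,2)_8 → 1314
1314 = (2,4,4,2)_8 → 544
544 = (1,0,4,0)_8 → 257
257 = (4,0,1)_8 → 257  — 257 repeats.
That took 9 steps.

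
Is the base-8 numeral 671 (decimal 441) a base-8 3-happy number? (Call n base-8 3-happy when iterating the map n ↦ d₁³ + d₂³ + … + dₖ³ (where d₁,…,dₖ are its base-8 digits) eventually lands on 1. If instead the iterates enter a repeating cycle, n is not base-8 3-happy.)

not base-8 3-happy

441 = (6,7,1)_8 → 6³ + 7³ + 1³ = 560
560 = (1,0,6,0)_8 → 1³ + 0³ + 6³ + 0³ = 217
217 = (3,3,1)_8 → 3³ + 3³ + 1³ = 55
55 = (6,7)_8 → 6³ + 7³ = 559
559 = (1,0,5,7)_8 → 1³ + 0³ + 5³ + 7³ = 469
469 = (7,2,5)_8 → 7³ + 2³ + 5³ = 476
476 = (7,3,4)_8 → 7³ + 3³ + 4³ = 434
434 = (6,6,2)_8 → 6³ + 6³ + 2³ = 440
440 = (6,7,0)_8 → 6³ + 7³ + 0³ = 559  — 559 already seen; the sequence cycles without reaching 1.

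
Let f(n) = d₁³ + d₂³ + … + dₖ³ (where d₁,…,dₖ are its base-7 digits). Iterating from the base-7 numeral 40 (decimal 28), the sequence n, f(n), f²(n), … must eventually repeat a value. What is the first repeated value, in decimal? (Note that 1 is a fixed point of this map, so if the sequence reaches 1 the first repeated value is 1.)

28 = (4,0)_7 → 4³ + 0³ = 64 + 0 = 64
64 = (1,2,1)_7 → 1³ + 2³ + 1³ = 1 + 8 + 1 = 10
10 = (1,3)_7 → 1³ + 3³ = 1 + 27 = 28  — 28 already appeared earlier.

28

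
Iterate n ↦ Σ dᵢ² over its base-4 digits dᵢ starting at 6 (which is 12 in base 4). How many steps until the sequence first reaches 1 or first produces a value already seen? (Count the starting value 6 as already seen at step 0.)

6 = (1,2)_4 → 1² + 2² = 5
5 = (1,1)_4 → 1² + 1² = 2
2 = (2)_4 → 2² = 4
4 = (1,0)_4 → 1² + 0² = 1  — reached 1.
That took 4 steps.

4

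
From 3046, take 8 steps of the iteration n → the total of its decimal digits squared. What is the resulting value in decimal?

4

3046 → 3² + 0² + 4² + 6² = 61
61 → 6² + 1² = 37
37 → 3² + 7² = 58
58 → 5² + 8² = 89
89 → 8² + 9² = 145
145 → 1² + 4² + 5² = 42
42 → 4² + 2² = 20
20 → 2² + 0² = 4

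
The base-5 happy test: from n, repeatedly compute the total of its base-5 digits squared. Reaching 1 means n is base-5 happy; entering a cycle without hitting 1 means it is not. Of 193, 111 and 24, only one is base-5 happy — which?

193

193: 193 → 23 → 25 → 1  — reaches 1 (base-5 happy)
111: 111 → 21 → 17 → 13 → 13  — repeats 13 (not base-5 happy)
24: 24 → 32 → 6 → 2 → 4 → 16 → 10 → 4  — repeats 4 (not base-5 happy)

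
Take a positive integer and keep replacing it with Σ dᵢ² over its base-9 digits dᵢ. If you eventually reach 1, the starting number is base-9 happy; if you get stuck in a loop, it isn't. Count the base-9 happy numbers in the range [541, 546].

1

541: 541 → 73 → 65 → 53 → 89 → 65  (repeats 65)
542: 542 → 76 → 80 → 128 → 30 → 18 → 4 → 16 → 50 → 50  (repeats 50)
543: 543 → 81 → 1  (reaches 1)
544: 544 → 88 → 50 → 50  (repeats 50)
545: 545 → 97 → 51 → 61 → 85 → 17 → 65 → 53 → 89 → 65  (repeats 65)
546: 546 → 108 → 10 → 2 → 4 → 16 → 50 → 50  (repeats 50)
base-9 happy: 543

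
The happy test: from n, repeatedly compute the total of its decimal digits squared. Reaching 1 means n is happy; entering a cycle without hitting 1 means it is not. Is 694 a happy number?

happy

694 → 6² + 9² + 4² = 36 + 81 + 16 = 133
133 → 1² + 3² + 3² = 1 + 9 + 9 = 19
19 → 1² + 9² = 1 + 81 = 82
82 → 8² + 2² = 64 + 4 = 68
68 → 6² + 8² = 36 + 64 = 100
100 → 1² + 0² + 0² = 1 + 0 + 0 = 1  — reached 1.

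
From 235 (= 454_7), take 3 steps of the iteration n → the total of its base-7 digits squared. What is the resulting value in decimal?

235 = (4,5,4)_7 → 4² + 5² + 4² = 16 + 25 + 16 = 57
57 = (1,1,1)_7 → 1² + 1² + 1² = 1 + 1 + 1 = 3
3 = (3)_7 → 3² = 9

9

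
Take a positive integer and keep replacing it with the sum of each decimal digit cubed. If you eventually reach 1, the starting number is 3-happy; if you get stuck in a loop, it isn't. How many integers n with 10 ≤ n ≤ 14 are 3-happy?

10: 10 → 1  — 3-happy
11: 11 → 2 → 8 → 512 → 134 → 92 → 737 → 713 → 371 → 371  — not 3-happy
12: 12 → 9 → 729 → 1080 → 513 → 153 → 153  — not 3-happy
13: 13 → 28 → 520 → 133 → 55 → 250 → 133  — not 3-happy
14: 14 → 65 → 341 → 92 → 737 → 713 → 371 → 371  — not 3-happy
3-happy: 10

1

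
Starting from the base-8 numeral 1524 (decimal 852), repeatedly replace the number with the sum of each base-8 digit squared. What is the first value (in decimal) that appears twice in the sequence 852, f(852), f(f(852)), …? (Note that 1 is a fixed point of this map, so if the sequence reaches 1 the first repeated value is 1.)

16

852 = (1,5,2,4)_8 → 1² + 5² + 2² + 4² = 1 + 25 + 4 + 16 = 46
46 = (5,6)_8 → 5² + 6² = 25 + 36 = 61
61 = (7,5)_8 → 7² + 5² = 49 + 25 = 74
74 = (1,1,2)_8 → 1² + 1² + 2² = 1 + 1 + 4 = 6
6 = (6)_8 → 6² = 36
36 = (4,4)_8 → 4² + 4² = 16 + 16 = 32
32 = (4,0)_8 → 4² + 0² = 16 + 0 = 16
16 = (2,0)_8 → 2² + 0² = 4 + 0 = 4
4 = (4)_8 → 4² = 16  — 16 already appeared earlier.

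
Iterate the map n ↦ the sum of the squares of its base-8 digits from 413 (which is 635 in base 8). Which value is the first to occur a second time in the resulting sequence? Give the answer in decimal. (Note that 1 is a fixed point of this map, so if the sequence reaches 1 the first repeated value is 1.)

413 = (6,3,5)_8 → 70
70 = (1,0,6)_8 → 37
37 = (4,5)_8 → 41
41 = (5,1)_8 → 26
26 = (3,2)_8 → 13
13 = (1,5)_8 → 26  — 26 already appeared earlier.

26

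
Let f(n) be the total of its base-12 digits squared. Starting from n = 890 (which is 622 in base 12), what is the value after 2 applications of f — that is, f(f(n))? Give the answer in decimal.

73

890 = (6,2,2)_12 → 6² + 2² + 2² = 36 + 4 + 4 = 44
44 = (3,8)_12 → 3² + 8² = 9 + 64 = 73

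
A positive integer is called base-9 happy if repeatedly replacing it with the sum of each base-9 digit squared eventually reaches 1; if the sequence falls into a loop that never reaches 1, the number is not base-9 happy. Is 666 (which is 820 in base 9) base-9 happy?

666 = (8,2,0)_9 → 8² + 2² + 0² = 68
68 = (7,5)_9 → 7² + 5² = 74
74 = (8,2)_9 → 8² + 2² = 68  — 68 already seen; the sequence cycles without reaching 1.

not base-9 happy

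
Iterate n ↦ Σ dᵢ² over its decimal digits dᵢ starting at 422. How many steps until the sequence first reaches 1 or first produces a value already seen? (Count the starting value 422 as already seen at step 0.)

10

422 → 4² + 2² + 2² = 16 + 4 + 4 = 24
24 → 2² + 4² = 4 + 16 = 20
20 → 2² + 0² = 4 + 0 = 4
4 → 4² = 16
16 → 1² + 6² = 1 + 36 = 37
37 → 3² + 7² = 9 + 49 = 58
58 → 5² + 8² = 25 + 64 = 89
89 → 8² + 9² = 64 + 81 = 145
145 → 1² + 4² + 5² = 1 + 16 + 25 = 42
42 → 4² + 2² = 16 + 4 = 20  — 20 repeats.
That took 10 steps.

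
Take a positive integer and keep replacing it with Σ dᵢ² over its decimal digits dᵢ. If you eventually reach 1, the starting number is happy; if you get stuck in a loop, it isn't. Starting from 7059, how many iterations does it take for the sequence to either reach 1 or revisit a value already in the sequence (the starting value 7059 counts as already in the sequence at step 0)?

7059 → 7² + 0² + 5² + 9² = 49 + 0 + 25 + 81 = 155
155 → 1² + 5² + 5² = 1 + 25 + 25 = 51
51 → 5² + 1² = 25 + 1 = 26
26 → 2² + 6² = 4 + 36 = 40
40 → 4² + 0² = 16 + 0 = 16
16 → 1² + 6² = 1 + 36 = 37
37 → 3² + 7² = 9 + 49 = 58
58 → 5² + 8² = 25 + 64 = 89
89 → 8² + 9² = 64 + 81 = 145
145 → 1² + 4² + 5² = 1 + 16 + 25 = 42
42 → 4² + 2² = 16 + 4 = 20
20 → 2² + 0² = 4 + 0 = 4
4 → 4² = 16  — 16 repeats.
That took 13 steps.

13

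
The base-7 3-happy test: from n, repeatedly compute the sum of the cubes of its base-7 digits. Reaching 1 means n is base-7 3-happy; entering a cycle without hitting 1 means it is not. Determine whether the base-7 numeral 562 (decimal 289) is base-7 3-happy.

not base-7 3-happy

289 = (5,6,2)_7 → 5³ + 6³ + 2³ = 125 + 216 + 8 = 349
349 = (1,0,0,6)_7 → 1³ + 0³ + 0³ + 6³ = 1 + 0 + 0 + 216 = 217
217 = (4,3,0)_7 → 4³ + 3³ + 0³ = 64 + 27 + 0 = 91
91 = (1,6,0)_7 → 1³ + 6³ + 0³ = 1 + 216 + 0 = 217  — 217 already seen; the sequence cycles without reaching 1.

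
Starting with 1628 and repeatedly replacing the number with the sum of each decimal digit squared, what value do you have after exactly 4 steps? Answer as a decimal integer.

1628 → 1² + 6² + 2² + 8² = 105
105 → 1² + 0² + 5² = 26
26 → 2² + 6² = 40
40 → 4² + 0² = 16

16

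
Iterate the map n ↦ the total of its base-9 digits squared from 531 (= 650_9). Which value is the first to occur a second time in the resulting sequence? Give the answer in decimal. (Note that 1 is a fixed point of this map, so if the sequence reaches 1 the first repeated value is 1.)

531 = (6,5,0)_9 → 61
61 = (6,7)_9 → 85
85 = (1,0,4)_9 → 17
17 = (1,8)_9 → 65
65 = (7,2)_9 → 53
53 = (5,8)_9 → 89
89 = (1,0,8)_9 → 65  — 65 already appeared earlier.

65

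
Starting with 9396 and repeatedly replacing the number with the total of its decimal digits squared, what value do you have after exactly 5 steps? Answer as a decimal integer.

29

9396 → 9² + 3² + 9² + 6² = 207
207 → 2² + 0² + 7² = 53
53 → 5² + 3² = 34
34 → 3² + 4² = 25
25 → 2² + 5² = 29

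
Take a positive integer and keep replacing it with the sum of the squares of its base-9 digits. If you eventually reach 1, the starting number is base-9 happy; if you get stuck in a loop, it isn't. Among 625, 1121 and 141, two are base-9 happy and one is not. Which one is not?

625: 625 → 101 → 9 → 1  — reaches 1 (base-9 happy)
1121: 1121 → 91 → 3 → 9 → 1  — reaches 1 (base-9 happy)
141: 141 → 73 → 65 → 53 → 89 → 65  — repeats 65 (not base-9 happy)

141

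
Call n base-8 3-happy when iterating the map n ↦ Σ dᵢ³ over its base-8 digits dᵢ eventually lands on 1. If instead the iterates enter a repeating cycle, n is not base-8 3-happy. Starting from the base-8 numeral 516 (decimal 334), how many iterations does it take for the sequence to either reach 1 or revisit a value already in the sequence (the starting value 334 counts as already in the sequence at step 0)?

334 = (5,1,6)_8 → 5³ + 1³ + 6³ = 125 + 1 + 216 = 342
342 = (5,2,6)_8 → 5³ + 2³ + 6³ = 125 + 8 + 216 = 349
349 = (5,3,5)_8 → 5³ + 3³ + 5³ = 125 + 27 + 125 = 277
277 = (4,2,5)_8 → 4³ + 2³ + 5³ = 64 + 8 + 125 = 197
197 = (3,0,5)_8 → 3³ + 0³ + 5³ = 27 + 0 + 125 = 152
152 = (2,3,0)_8 → 2³ + 3³ + 0³ = 8 + 27 + 0 = 35
35 = (4,3)_8 → 4³ + 3³ = 64 + 27 = 91
91 = (1,3,3)_8 → 1³ + 3³ + 3³ = 1 + 27 + 27 = 55
55 = (6,7)_8 → 6³ + 7³ = 216 + 343 = 559
559 = (1,0,5,7)_8 → 1³ + 0³ + 5³ + 7³ = 1 + 0 + 125 + 343 = 469
469 = (7,2,5)_8 → 7³ + 2³ + 5³ = 343 + 8 + 125 = 476
476 = (7,3,4)_8 → 7³ + 3³ + 4³ = 343 + 27 + 64 = 434
434 = (6,6,2)_8 → 6³ + 6³ + 2³ = 216 + 216 + 8 = 440
440 = (6,7,0)_8 → 6³ + 7³ + 0³ = 216 + 343 + 0 = 559  — 559 repeats.
That took 14 steps.

14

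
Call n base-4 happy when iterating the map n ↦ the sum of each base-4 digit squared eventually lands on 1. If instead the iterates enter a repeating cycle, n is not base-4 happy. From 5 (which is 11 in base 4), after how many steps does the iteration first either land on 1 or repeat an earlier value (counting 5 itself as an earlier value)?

5 = (1,1)_4 → 1² + 1² = 2
2 = (2)_4 → 2² = 4
4 = (1,0)_4 → 1² + 0² = 1  — reached 1.
That took 3 steps.

3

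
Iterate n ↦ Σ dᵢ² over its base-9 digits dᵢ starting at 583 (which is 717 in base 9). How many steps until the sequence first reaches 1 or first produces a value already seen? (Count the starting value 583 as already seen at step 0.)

583 = (7,1,7)_9 → 99
99 = (1,2,0)_9 → 5
5 = (5)_9 → 25
25 = (2,7)_9 → 53
53 = (5,8)_9 → 89
89 = (1,0,8)_9 → 65
65 = (7,2)_9 → 53  — 53 repeats.
That took 7 steps.

7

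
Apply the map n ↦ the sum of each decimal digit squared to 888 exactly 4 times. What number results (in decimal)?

888 → 192
192 → 86
86 → 100
100 → 1

1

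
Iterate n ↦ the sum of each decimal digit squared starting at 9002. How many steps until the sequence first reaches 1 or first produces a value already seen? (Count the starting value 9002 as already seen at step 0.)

10

9002 → 85
85 → 89
89 → 145
145 → 42
42 → 20
20 → 4
4 → 16
16 → 37
37 → 58
58 → 89  — 89 repeats.
That took 10 steps.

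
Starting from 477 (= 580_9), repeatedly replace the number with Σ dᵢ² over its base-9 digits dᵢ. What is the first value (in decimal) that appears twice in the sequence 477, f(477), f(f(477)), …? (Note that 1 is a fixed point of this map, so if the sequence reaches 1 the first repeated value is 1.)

477 = (5,8,0)_9 → 89
89 = (1,0,8)_9 → 65
65 = (7,2)_9 → 53
53 = (5,8)_9 → 89  — 89 already appeared earlier.

89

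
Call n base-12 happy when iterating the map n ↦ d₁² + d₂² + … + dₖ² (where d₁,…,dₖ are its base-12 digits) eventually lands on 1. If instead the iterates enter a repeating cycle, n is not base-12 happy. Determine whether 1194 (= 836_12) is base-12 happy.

1194 = (8,3,6)_12 → 8² + 3² + 6² = 109
109 = (9,1)_12 → 9² + 1² = 82
82 = (6,10)_12 → 6² + 10² = 136
136 = (11,4)_12 → 11² + 4² = 137
137 = (11,5)_12 → 11² + 5² = 146
146 = (1,0,2)_12 → 1² + 0² + 2² = 5
5 = (5)_12 → 5² = 25
25 = (2,1)_12 → 2² + 1² = 5  — 5 already seen; the sequence cycles without reaching 1.

not base-12 happy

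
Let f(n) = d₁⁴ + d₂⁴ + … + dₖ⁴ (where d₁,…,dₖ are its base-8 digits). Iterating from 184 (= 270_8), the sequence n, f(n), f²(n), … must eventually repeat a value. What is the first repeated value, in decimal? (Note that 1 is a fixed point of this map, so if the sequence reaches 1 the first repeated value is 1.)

184 = (2,7,0)_8 → 2⁴ + 7⁴ + 0⁴ = 2417
2417 = (4,5,6,1)_8 → 4⁴ + 5⁴ + 6⁴ + 1⁴ = 2178
2178 = (4,2,0,2)_8 → 4⁴ + 2⁴ + 0⁴ + 2⁴ = 288
288 = (4,4,0)_8 → 4⁴ + 4⁴ + 0⁴ = 512
512 = (1,0,0,0)_8 → 1⁴ + 0⁴ + 0⁴ + 0⁴ = 1  — reached the fixed point 1.
1 → 1, so 1 is the first repeated value.

1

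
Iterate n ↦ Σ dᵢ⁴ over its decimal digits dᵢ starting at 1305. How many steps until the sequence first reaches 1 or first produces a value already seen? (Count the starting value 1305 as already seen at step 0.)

14

1305 → 1⁴ + 3⁴ + 0⁴ + 5⁴ = 707
707 → 7⁴ + 0⁴ + 7⁴ = 4802
4802 → 4⁴ + 8⁴ + 0⁴ + 2⁴ = 4368
4368 → 4⁴ + 3⁴ + 6⁴ + 8⁴ = 5729
5729 → 5⁴ + 7⁴ + 2⁴ + 9⁴ = 9603
9603 → 9⁴ + 6⁴ + 0⁴ + 3⁴ = 7938
7938 → 7⁴ + 9⁴ + 3⁴ + 8⁴ = 13139
13139 → 1⁴ + 3⁴ + 1⁴ + 3⁴ + 9⁴ = 6725
6725 → 6⁴ + 7⁴ + 2⁴ + 5⁴ = 4338
4338 → 4⁴ + 3⁴ + 3⁴ + 8⁴ = 4514
4514 → 4⁴ + 5⁴ + 1⁴ + 4⁴ = 1138
1138 → 1⁴ + 1⁴ + 3⁴ + 8⁴ = 4179
4179 → 4⁴ + 1⁴ + 7⁴ + 9⁴ = 9219
9219 → 9⁴ + 2⁴ + 1⁴ + 9⁴ = 13139  — 13139 repeats.
That took 14 steps.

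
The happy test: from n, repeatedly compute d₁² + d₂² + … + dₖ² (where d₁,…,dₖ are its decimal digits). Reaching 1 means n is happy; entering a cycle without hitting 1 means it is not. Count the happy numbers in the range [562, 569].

3

562: 562 → 65 → 61 → 37 → 58 → 89 → 145 → 42 → 20 → 4 → 16 → 37  (repeats 37)
563: 563 → 70 → 49 → 97 → 130 → 10 → 1  (reaches 1)
564: 564 → 77 → 98 → 145 → 42 → 20 → 4 → 16 → 37 → 58 → 89 → 145  (repeats 145)
565: 565 → 86 → 100 → 1  (reaches 1)
566: 566 → 97 → 130 → 10 → 1  (reaches 1)
567: 567 → 110 → 2 → 4 → 16 → 37 → 58 → 89 → 145 → 42 → 20 → 4  (repeats 4)
568: 568 → 125 → 30 → 9 → 81 → 65 → 61 → 37 → 58 → 89 → 145 → 42 → 20 → 4 → 16 → 37  (repeats 37)
569: 569 → 142 → 21 → 5 → 25 → 29 → 85 → 89 → 145 → 42 → 20 → 4 → 16 → 37 → 58 → 89  (repeats 89)
happy: 563, 565, 566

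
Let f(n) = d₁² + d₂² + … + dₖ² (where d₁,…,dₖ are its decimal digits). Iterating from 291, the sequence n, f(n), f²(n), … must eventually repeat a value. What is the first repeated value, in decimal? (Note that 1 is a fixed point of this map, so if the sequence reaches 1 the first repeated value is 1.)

291 → 2² + 9² + 1² = 4 + 81 + 1 = 86
86 → 8² + 6² = 64 + 36 = 100
100 → 1² + 0² + 0² = 1 + 0 + 0 = 1  — reached the fixed point 1.
1 → 1, so 1 is the first repeated value.

1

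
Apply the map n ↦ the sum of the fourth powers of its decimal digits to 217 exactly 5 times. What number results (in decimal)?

217 → 2418
2418 → 4369
4369 → 8194
8194 → 10914
10914 → 6819

6819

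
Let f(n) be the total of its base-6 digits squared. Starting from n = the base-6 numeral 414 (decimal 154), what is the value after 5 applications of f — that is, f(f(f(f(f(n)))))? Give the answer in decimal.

154 = (4,1,4)_6 → 4² + 1² + 4² = 33
33 = (5,3)_6 → 5² + 3² = 34
34 = (5,4)_6 → 5² + 4² = 41
41 = (1,0,5)_6 → 1² + 0² + 5² = 26
26 = (4,2)_6 → 4² + 2² = 20

20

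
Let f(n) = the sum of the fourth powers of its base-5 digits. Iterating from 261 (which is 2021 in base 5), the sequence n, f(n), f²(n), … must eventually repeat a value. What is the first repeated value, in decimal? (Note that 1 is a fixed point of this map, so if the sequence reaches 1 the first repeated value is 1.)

593

261 = (2,0,2,1)_5 → 2⁴ + 0⁴ + 2⁴ + 1⁴ = 16 + 0 + 16 + 1 = 33
33 = (1,1,3)_5 → 1⁴ + 1⁴ + 3⁴ = 1 + 1 + 81 = 83
83 = (3,1,3)_5 → 3⁴ + 1⁴ + 3⁴ = 81 + 1 + 81 = 163
163 = (1,1,2,3)_5 → 1⁴ + 1⁴ + 2⁴ + 3⁴ = 1 + 1 + 16 + 81 = 99
99 = (3,4,4)_5 → 3⁴ + 4⁴ + 4⁴ = 81 + 256 + 256 = 593
593 = (4,3,3,3)_5 → 4⁴ + 3⁴ + 3⁴ + 3⁴ = 256 + 81 + 81 + 81 = 499
499 = (3,4,4,4)_5 → 3⁴ + 4⁴ + 4⁴ + 4⁴ = 81 + 256 + 256 + 256 = 849
849 = (1,1,3,4,4)_5 → 1⁴ + 1⁴ + 3⁴ + 4⁴ + 4⁴ = 1 + 1 + 81 + 256 + 256 = 595
595 = (4,3,4,0)_5 → 4⁴ + 3⁴ + 4⁴ + 0⁴ = 256 + 81 + 256 + 0 = 593  — 593 already appeared earlier.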